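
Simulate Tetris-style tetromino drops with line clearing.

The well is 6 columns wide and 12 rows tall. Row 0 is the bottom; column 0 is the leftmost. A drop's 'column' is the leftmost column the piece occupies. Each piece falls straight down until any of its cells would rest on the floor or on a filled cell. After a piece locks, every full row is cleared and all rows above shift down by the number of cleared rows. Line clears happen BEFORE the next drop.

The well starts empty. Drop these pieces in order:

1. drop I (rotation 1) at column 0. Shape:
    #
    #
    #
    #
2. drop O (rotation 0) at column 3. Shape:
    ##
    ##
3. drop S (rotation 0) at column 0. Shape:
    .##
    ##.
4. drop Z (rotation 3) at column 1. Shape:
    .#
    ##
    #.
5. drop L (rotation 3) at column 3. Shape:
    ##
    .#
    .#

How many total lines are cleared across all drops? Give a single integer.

Drop 1: I rot1 at col 0 lands with bottom-row=0; cleared 0 line(s) (total 0); column heights now [4 0 0 0 0 0], max=4
Drop 2: O rot0 at col 3 lands with bottom-row=0; cleared 0 line(s) (total 0); column heights now [4 0 0 2 2 0], max=4
Drop 3: S rot0 at col 0 lands with bottom-row=4; cleared 0 line(s) (total 0); column heights now [5 6 6 2 2 0], max=6
Drop 4: Z rot3 at col 1 lands with bottom-row=6; cleared 0 line(s) (total 0); column heights now [5 8 9 2 2 0], max=9
Drop 5: L rot3 at col 3 lands with bottom-row=2; cleared 0 line(s) (total 0); column heights now [5 8 9 5 5 0], max=9

Answer: 0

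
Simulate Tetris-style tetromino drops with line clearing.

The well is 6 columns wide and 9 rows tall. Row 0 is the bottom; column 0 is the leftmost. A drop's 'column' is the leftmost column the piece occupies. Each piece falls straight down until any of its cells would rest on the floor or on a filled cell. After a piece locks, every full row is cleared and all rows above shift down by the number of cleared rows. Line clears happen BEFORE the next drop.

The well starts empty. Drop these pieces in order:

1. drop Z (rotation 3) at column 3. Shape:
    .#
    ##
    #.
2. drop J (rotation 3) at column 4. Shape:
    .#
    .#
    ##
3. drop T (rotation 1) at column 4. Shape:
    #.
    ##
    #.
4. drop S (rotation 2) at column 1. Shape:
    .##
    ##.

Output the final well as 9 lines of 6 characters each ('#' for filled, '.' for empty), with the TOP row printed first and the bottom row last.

Answer: ......
....#.
....##
....##
.....#
....##
..###.
.####.
...#..

Derivation:
Drop 1: Z rot3 at col 3 lands with bottom-row=0; cleared 0 line(s) (total 0); column heights now [0 0 0 2 3 0], max=3
Drop 2: J rot3 at col 4 lands with bottom-row=3; cleared 0 line(s) (total 0); column heights now [0 0 0 2 4 6], max=6
Drop 3: T rot1 at col 4 lands with bottom-row=5; cleared 0 line(s) (total 0); column heights now [0 0 0 2 8 7], max=8
Drop 4: S rot2 at col 1 lands with bottom-row=1; cleared 0 line(s) (total 0); column heights now [0 2 3 3 8 7], max=8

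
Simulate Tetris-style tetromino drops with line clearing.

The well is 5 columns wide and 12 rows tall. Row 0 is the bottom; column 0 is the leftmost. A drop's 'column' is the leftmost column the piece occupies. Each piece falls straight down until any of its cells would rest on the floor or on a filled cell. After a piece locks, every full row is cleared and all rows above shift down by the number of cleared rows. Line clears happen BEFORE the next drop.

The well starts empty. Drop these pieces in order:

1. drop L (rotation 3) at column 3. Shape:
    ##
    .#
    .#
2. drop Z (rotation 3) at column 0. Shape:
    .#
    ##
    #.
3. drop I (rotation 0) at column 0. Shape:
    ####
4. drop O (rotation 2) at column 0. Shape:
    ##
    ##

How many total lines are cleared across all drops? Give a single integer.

Drop 1: L rot3 at col 3 lands with bottom-row=0; cleared 0 line(s) (total 0); column heights now [0 0 0 3 3], max=3
Drop 2: Z rot3 at col 0 lands with bottom-row=0; cleared 0 line(s) (total 0); column heights now [2 3 0 3 3], max=3
Drop 3: I rot0 at col 0 lands with bottom-row=3; cleared 0 line(s) (total 0); column heights now [4 4 4 4 3], max=4
Drop 4: O rot2 at col 0 lands with bottom-row=4; cleared 0 line(s) (total 0); column heights now [6 6 4 4 3], max=6

Answer: 0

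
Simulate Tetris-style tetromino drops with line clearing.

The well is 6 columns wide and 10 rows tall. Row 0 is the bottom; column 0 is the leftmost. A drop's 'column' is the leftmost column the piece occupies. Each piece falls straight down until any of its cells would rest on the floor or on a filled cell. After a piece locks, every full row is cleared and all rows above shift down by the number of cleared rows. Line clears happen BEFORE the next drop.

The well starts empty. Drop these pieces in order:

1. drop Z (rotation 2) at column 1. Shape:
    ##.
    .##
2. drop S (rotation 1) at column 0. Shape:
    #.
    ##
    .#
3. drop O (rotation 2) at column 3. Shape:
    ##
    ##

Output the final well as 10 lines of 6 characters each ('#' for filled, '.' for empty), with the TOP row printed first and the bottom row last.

Answer: ......
......
......
......
......
#.....
##....
.#.##.
.####.
..##..

Derivation:
Drop 1: Z rot2 at col 1 lands with bottom-row=0; cleared 0 line(s) (total 0); column heights now [0 2 2 1 0 0], max=2
Drop 2: S rot1 at col 0 lands with bottom-row=2; cleared 0 line(s) (total 0); column heights now [5 4 2 1 0 0], max=5
Drop 3: O rot2 at col 3 lands with bottom-row=1; cleared 0 line(s) (total 0); column heights now [5 4 2 3 3 0], max=5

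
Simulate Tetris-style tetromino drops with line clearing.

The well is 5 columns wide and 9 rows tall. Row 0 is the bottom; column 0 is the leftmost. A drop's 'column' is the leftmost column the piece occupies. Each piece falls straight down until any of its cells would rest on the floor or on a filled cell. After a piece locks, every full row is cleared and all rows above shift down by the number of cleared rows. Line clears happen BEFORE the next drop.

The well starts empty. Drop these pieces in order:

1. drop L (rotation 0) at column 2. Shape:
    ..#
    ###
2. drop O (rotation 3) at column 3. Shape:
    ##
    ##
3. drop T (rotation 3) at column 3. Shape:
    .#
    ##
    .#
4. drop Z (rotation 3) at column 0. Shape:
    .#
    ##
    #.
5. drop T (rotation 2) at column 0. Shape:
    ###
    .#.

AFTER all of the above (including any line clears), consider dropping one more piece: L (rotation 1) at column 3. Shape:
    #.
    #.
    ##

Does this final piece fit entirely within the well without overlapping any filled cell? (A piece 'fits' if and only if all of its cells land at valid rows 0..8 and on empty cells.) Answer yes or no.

Answer: no

Derivation:
Drop 1: L rot0 at col 2 lands with bottom-row=0; cleared 0 line(s) (total 0); column heights now [0 0 1 1 2], max=2
Drop 2: O rot3 at col 3 lands with bottom-row=2; cleared 0 line(s) (total 0); column heights now [0 0 1 4 4], max=4
Drop 3: T rot3 at col 3 lands with bottom-row=4; cleared 0 line(s) (total 0); column heights now [0 0 1 6 7], max=7
Drop 4: Z rot3 at col 0 lands with bottom-row=0; cleared 0 line(s) (total 0); column heights now [2 3 1 6 7], max=7
Drop 5: T rot2 at col 0 lands with bottom-row=3; cleared 0 line(s) (total 0); column heights now [5 5 5 6 7], max=7
Test piece L rot1 at col 3 (width 2): heights before test = [5 5 5 6 7]; fits = False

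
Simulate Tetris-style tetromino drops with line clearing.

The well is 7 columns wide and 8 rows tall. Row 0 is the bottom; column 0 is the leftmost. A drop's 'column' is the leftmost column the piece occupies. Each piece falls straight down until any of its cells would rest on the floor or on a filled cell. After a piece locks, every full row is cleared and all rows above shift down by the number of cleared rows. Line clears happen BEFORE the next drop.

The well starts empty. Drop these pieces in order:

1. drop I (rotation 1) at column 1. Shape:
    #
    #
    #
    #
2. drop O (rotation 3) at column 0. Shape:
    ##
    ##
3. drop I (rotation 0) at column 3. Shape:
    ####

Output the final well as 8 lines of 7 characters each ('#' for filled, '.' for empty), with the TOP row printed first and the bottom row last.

Drop 1: I rot1 at col 1 lands with bottom-row=0; cleared 0 line(s) (total 0); column heights now [0 4 0 0 0 0 0], max=4
Drop 2: O rot3 at col 0 lands with bottom-row=4; cleared 0 line(s) (total 0); column heights now [6 6 0 0 0 0 0], max=6
Drop 3: I rot0 at col 3 lands with bottom-row=0; cleared 0 line(s) (total 0); column heights now [6 6 0 1 1 1 1], max=6

Answer: .......
.......
##.....
##.....
.#.....
.#.....
.#.....
.#.####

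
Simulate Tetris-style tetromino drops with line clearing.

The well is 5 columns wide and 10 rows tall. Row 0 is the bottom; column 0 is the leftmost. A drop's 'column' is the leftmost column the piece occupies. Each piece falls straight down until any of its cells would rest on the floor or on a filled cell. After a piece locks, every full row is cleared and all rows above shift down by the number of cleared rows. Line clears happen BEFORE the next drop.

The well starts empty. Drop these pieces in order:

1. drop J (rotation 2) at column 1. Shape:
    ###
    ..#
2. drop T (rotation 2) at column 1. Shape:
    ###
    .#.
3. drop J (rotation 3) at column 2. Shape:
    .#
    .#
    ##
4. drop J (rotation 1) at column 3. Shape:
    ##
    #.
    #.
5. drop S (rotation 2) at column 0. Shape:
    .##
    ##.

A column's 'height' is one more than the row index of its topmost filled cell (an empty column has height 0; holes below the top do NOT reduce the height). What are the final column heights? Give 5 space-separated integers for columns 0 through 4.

Drop 1: J rot2 at col 1 lands with bottom-row=0; cleared 0 line(s) (total 0); column heights now [0 2 2 2 0], max=2
Drop 2: T rot2 at col 1 lands with bottom-row=2; cleared 0 line(s) (total 0); column heights now [0 4 4 4 0], max=4
Drop 3: J rot3 at col 2 lands with bottom-row=4; cleared 0 line(s) (total 0); column heights now [0 4 5 7 0], max=7
Drop 4: J rot1 at col 3 lands with bottom-row=7; cleared 0 line(s) (total 0); column heights now [0 4 5 10 10], max=10
Drop 5: S rot2 at col 0 lands with bottom-row=4; cleared 0 line(s) (total 0); column heights now [5 6 6 10 10], max=10

Answer: 5 6 6 10 10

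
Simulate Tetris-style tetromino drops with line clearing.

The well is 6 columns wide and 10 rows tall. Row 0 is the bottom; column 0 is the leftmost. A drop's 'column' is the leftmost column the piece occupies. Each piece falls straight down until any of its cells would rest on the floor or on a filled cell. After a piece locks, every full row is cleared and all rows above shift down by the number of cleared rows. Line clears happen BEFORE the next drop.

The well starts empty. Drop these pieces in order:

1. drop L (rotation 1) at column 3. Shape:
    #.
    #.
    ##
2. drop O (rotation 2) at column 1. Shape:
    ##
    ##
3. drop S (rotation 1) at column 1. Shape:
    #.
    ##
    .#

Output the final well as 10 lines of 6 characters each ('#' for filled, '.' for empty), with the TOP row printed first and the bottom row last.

Drop 1: L rot1 at col 3 lands with bottom-row=0; cleared 0 line(s) (total 0); column heights now [0 0 0 3 1 0], max=3
Drop 2: O rot2 at col 1 lands with bottom-row=0; cleared 0 line(s) (total 0); column heights now [0 2 2 3 1 0], max=3
Drop 3: S rot1 at col 1 lands with bottom-row=2; cleared 0 line(s) (total 0); column heights now [0 5 4 3 1 0], max=5

Answer: ......
......
......
......
......
.#....
.##...
..##..
.###..
.####.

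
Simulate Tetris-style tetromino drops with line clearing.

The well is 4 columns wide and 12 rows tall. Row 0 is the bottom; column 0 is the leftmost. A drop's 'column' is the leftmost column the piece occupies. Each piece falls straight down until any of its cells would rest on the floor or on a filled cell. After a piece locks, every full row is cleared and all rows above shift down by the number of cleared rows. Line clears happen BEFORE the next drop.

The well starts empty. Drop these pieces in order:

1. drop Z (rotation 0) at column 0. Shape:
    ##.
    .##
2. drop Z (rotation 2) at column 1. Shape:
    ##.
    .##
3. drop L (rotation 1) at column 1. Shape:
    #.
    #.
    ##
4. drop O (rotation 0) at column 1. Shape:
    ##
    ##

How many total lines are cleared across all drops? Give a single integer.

Answer: 1

Derivation:
Drop 1: Z rot0 at col 0 lands with bottom-row=0; cleared 0 line(s) (total 0); column heights now [2 2 1 0], max=2
Drop 2: Z rot2 at col 1 lands with bottom-row=1; cleared 1 line(s) (total 1); column heights now [0 2 2 0], max=2
Drop 3: L rot1 at col 1 lands with bottom-row=2; cleared 0 line(s) (total 1); column heights now [0 5 3 0], max=5
Drop 4: O rot0 at col 1 lands with bottom-row=5; cleared 0 line(s) (total 1); column heights now [0 7 7 0], max=7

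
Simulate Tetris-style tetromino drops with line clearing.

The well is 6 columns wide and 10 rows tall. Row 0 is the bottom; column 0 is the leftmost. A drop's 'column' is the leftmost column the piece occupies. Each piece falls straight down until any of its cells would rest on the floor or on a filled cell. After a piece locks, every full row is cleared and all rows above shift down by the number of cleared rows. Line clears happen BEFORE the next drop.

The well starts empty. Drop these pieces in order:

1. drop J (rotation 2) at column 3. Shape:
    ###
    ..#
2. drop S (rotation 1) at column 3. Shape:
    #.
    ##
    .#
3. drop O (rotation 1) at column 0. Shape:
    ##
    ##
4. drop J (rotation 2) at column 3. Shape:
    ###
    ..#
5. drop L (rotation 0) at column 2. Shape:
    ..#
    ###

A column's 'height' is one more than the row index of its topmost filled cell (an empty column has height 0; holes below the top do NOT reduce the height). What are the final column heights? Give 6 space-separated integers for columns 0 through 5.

Drop 1: J rot2 at col 3 lands with bottom-row=0; cleared 0 line(s) (total 0); column heights now [0 0 0 2 2 2], max=2
Drop 2: S rot1 at col 3 lands with bottom-row=2; cleared 0 line(s) (total 0); column heights now [0 0 0 5 4 2], max=5
Drop 3: O rot1 at col 0 lands with bottom-row=0; cleared 0 line(s) (total 0); column heights now [2 2 0 5 4 2], max=5
Drop 4: J rot2 at col 3 lands with bottom-row=4; cleared 0 line(s) (total 0); column heights now [2 2 0 6 6 6], max=6
Drop 5: L rot0 at col 2 lands with bottom-row=6; cleared 0 line(s) (total 0); column heights now [2 2 7 7 8 6], max=8

Answer: 2 2 7 7 8 6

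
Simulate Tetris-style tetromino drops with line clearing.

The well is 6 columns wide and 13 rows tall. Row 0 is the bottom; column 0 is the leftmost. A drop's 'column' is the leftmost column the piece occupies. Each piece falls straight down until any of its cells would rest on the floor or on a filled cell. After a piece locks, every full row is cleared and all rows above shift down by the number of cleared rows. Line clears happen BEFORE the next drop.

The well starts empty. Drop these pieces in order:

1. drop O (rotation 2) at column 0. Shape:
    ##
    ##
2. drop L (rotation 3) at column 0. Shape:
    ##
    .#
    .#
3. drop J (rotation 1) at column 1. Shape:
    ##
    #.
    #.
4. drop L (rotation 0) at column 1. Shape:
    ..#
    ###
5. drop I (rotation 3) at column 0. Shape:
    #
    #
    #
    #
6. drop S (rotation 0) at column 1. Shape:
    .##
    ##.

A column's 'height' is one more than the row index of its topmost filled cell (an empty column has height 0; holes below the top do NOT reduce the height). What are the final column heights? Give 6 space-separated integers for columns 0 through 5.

Answer: 9 10 11 11 0 0

Derivation:
Drop 1: O rot2 at col 0 lands with bottom-row=0; cleared 0 line(s) (total 0); column heights now [2 2 0 0 0 0], max=2
Drop 2: L rot3 at col 0 lands with bottom-row=2; cleared 0 line(s) (total 0); column heights now [5 5 0 0 0 0], max=5
Drop 3: J rot1 at col 1 lands with bottom-row=5; cleared 0 line(s) (total 0); column heights now [5 8 8 0 0 0], max=8
Drop 4: L rot0 at col 1 lands with bottom-row=8; cleared 0 line(s) (total 0); column heights now [5 9 9 10 0 0], max=10
Drop 5: I rot3 at col 0 lands with bottom-row=5; cleared 0 line(s) (total 0); column heights now [9 9 9 10 0 0], max=10
Drop 6: S rot0 at col 1 lands with bottom-row=9; cleared 0 line(s) (total 0); column heights now [9 10 11 11 0 0], max=11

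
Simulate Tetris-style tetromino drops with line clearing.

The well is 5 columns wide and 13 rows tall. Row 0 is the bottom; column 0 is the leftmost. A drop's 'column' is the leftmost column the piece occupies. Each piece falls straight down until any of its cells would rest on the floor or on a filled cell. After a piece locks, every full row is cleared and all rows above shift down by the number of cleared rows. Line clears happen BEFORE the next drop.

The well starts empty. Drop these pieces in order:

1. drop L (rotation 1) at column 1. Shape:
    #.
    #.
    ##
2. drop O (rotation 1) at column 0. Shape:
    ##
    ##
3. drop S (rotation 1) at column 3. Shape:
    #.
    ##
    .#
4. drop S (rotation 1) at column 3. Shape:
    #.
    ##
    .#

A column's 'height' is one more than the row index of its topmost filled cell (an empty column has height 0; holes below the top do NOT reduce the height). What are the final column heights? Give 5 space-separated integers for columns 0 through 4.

Answer: 5 5 1 5 4

Derivation:
Drop 1: L rot1 at col 1 lands with bottom-row=0; cleared 0 line(s) (total 0); column heights now [0 3 1 0 0], max=3
Drop 2: O rot1 at col 0 lands with bottom-row=3; cleared 0 line(s) (total 0); column heights now [5 5 1 0 0], max=5
Drop 3: S rot1 at col 3 lands with bottom-row=0; cleared 0 line(s) (total 0); column heights now [5 5 1 3 2], max=5
Drop 4: S rot1 at col 3 lands with bottom-row=2; cleared 0 line(s) (total 0); column heights now [5 5 1 5 4], max=5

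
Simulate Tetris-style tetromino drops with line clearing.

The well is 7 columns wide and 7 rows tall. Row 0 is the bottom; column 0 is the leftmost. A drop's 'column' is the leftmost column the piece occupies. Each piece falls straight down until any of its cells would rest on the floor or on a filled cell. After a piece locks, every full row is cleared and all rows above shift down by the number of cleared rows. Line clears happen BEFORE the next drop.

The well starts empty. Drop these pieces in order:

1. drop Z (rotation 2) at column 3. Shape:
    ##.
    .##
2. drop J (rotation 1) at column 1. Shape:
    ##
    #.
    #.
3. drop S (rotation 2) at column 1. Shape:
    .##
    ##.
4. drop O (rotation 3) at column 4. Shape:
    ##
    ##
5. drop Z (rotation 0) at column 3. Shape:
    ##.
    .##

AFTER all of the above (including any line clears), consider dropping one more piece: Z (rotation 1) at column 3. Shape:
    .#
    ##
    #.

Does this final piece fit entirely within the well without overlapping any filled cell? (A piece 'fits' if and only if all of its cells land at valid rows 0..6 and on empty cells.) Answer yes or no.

Drop 1: Z rot2 at col 3 lands with bottom-row=0; cleared 0 line(s) (total 0); column heights now [0 0 0 2 2 1 0], max=2
Drop 2: J rot1 at col 1 lands with bottom-row=0; cleared 0 line(s) (total 0); column heights now [0 3 3 2 2 1 0], max=3
Drop 3: S rot2 at col 1 lands with bottom-row=3; cleared 0 line(s) (total 0); column heights now [0 4 5 5 2 1 0], max=5
Drop 4: O rot3 at col 4 lands with bottom-row=2; cleared 0 line(s) (total 0); column heights now [0 4 5 5 4 4 0], max=5
Drop 5: Z rot0 at col 3 lands with bottom-row=4; cleared 0 line(s) (total 0); column heights now [0 4 5 6 6 5 0], max=6
Test piece Z rot1 at col 3 (width 2): heights before test = [0 4 5 6 6 5 0]; fits = False

Answer: no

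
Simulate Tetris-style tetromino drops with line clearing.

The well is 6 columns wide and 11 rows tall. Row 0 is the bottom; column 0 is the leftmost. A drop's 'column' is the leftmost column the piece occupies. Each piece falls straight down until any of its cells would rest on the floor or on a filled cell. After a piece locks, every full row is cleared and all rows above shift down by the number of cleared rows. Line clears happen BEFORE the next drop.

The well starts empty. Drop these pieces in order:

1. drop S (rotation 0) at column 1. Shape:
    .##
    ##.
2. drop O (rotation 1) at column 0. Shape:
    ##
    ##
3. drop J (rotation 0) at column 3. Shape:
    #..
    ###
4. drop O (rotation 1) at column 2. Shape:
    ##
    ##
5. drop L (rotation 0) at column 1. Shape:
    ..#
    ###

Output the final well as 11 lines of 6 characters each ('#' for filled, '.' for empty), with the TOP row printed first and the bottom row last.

Drop 1: S rot0 at col 1 lands with bottom-row=0; cleared 0 line(s) (total 0); column heights now [0 1 2 2 0 0], max=2
Drop 2: O rot1 at col 0 lands with bottom-row=1; cleared 0 line(s) (total 0); column heights now [3 3 2 2 0 0], max=3
Drop 3: J rot0 at col 3 lands with bottom-row=2; cleared 0 line(s) (total 0); column heights now [3 3 2 4 3 3], max=4
Drop 4: O rot1 at col 2 lands with bottom-row=4; cleared 0 line(s) (total 0); column heights now [3 3 6 6 3 3], max=6
Drop 5: L rot0 at col 1 lands with bottom-row=6; cleared 0 line(s) (total 0); column heights now [3 7 7 8 3 3], max=8

Answer: ......
......
......
...#..
.###..
..##..
..##..
...#..
##.###
####..
.##...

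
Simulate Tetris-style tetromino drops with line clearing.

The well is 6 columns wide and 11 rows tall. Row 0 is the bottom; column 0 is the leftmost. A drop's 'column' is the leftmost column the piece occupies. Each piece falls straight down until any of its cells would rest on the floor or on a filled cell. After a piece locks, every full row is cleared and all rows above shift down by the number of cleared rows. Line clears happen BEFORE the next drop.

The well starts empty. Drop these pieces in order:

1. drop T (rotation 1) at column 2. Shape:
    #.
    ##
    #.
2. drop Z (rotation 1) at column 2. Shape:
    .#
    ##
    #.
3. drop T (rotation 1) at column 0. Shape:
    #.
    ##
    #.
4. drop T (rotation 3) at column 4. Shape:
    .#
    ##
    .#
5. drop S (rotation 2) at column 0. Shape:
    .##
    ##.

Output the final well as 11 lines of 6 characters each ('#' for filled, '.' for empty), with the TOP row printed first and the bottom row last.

Drop 1: T rot1 at col 2 lands with bottom-row=0; cleared 0 line(s) (total 0); column heights now [0 0 3 2 0 0], max=3
Drop 2: Z rot1 at col 2 lands with bottom-row=3; cleared 0 line(s) (total 0); column heights now [0 0 5 6 0 0], max=6
Drop 3: T rot1 at col 0 lands with bottom-row=0; cleared 0 line(s) (total 0); column heights now [3 2 5 6 0 0], max=6
Drop 4: T rot3 at col 4 lands with bottom-row=0; cleared 1 line(s) (total 1); column heights now [2 0 4 5 0 2], max=5
Drop 5: S rot2 at col 0 lands with bottom-row=3; cleared 0 line(s) (total 1); column heights now [4 5 5 5 0 2], max=5

Answer: ......
......
......
......
......
......
.###..
####..
..#...
#.#..#
#.#..#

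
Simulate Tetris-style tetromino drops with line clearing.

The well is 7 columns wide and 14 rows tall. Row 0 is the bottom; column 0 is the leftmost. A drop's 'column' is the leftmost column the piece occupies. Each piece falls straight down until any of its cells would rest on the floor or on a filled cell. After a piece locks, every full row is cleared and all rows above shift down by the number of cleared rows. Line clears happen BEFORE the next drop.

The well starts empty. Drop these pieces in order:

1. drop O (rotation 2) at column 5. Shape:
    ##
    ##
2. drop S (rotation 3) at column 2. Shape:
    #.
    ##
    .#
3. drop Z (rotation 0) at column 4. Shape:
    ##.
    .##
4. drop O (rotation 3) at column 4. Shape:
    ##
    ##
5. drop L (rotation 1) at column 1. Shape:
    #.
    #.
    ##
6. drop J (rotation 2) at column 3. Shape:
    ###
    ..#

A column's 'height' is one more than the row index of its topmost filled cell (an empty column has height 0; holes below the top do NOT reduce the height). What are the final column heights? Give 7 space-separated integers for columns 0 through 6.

Answer: 0 6 4 8 8 8 3

Derivation:
Drop 1: O rot2 at col 5 lands with bottom-row=0; cleared 0 line(s) (total 0); column heights now [0 0 0 0 0 2 2], max=2
Drop 2: S rot3 at col 2 lands with bottom-row=0; cleared 0 line(s) (total 0); column heights now [0 0 3 2 0 2 2], max=3
Drop 3: Z rot0 at col 4 lands with bottom-row=2; cleared 0 line(s) (total 0); column heights now [0 0 3 2 4 4 3], max=4
Drop 4: O rot3 at col 4 lands with bottom-row=4; cleared 0 line(s) (total 0); column heights now [0 0 3 2 6 6 3], max=6
Drop 5: L rot1 at col 1 lands with bottom-row=3; cleared 0 line(s) (total 0); column heights now [0 6 4 2 6 6 3], max=6
Drop 6: J rot2 at col 3 lands with bottom-row=6; cleared 0 line(s) (total 0); column heights now [0 6 4 8 8 8 3], max=8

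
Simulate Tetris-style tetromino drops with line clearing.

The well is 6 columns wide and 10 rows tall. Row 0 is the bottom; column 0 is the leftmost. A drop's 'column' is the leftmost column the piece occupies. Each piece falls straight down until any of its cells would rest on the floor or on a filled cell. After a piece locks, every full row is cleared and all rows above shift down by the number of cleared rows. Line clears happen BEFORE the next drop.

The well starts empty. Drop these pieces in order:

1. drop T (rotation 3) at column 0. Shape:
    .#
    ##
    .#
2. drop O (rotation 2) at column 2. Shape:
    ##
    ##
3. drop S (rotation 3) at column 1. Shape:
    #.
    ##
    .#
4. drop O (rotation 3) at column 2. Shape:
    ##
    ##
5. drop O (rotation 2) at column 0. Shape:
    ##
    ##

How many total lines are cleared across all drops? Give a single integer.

Answer: 0

Derivation:
Drop 1: T rot3 at col 0 lands with bottom-row=0; cleared 0 line(s) (total 0); column heights now [2 3 0 0 0 0], max=3
Drop 2: O rot2 at col 2 lands with bottom-row=0; cleared 0 line(s) (total 0); column heights now [2 3 2 2 0 0], max=3
Drop 3: S rot3 at col 1 lands with bottom-row=2; cleared 0 line(s) (total 0); column heights now [2 5 4 2 0 0], max=5
Drop 4: O rot3 at col 2 lands with bottom-row=4; cleared 0 line(s) (total 0); column heights now [2 5 6 6 0 0], max=6
Drop 5: O rot2 at col 0 lands with bottom-row=5; cleared 0 line(s) (total 0); column heights now [7 7 6 6 0 0], max=7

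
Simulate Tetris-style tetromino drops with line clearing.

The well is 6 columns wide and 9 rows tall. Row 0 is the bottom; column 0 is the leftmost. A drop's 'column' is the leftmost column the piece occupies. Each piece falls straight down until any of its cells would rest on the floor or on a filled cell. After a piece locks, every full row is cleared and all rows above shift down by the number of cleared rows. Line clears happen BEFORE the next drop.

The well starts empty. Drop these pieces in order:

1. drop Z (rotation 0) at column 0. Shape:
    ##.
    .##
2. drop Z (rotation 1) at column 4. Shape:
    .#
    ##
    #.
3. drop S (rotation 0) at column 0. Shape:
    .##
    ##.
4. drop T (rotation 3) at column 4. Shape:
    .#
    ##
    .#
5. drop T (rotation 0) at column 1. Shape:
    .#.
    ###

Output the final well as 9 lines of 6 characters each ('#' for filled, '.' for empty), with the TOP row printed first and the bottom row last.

Answer: ......
......
......
..#..#
.#####
.##..#
##...#
##..##
.##.#.

Derivation:
Drop 1: Z rot0 at col 0 lands with bottom-row=0; cleared 0 line(s) (total 0); column heights now [2 2 1 0 0 0], max=2
Drop 2: Z rot1 at col 4 lands with bottom-row=0; cleared 0 line(s) (total 0); column heights now [2 2 1 0 2 3], max=3
Drop 3: S rot0 at col 0 lands with bottom-row=2; cleared 0 line(s) (total 0); column heights now [3 4 4 0 2 3], max=4
Drop 4: T rot3 at col 4 lands with bottom-row=3; cleared 0 line(s) (total 0); column heights now [3 4 4 0 5 6], max=6
Drop 5: T rot0 at col 1 lands with bottom-row=4; cleared 0 line(s) (total 0); column heights now [3 5 6 5 5 6], max=6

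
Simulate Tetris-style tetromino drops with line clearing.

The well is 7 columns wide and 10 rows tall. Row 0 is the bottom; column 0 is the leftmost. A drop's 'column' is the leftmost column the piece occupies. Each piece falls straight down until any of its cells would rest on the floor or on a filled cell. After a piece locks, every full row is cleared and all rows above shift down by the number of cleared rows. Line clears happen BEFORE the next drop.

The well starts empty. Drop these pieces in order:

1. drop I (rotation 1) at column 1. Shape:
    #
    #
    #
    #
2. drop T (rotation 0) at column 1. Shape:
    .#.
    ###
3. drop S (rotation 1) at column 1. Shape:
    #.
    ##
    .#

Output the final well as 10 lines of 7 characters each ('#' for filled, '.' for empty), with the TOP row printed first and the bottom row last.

Answer: .......
.#.....
.##....
..#....
..#....
.###...
.#.....
.#.....
.#.....
.#.....

Derivation:
Drop 1: I rot1 at col 1 lands with bottom-row=0; cleared 0 line(s) (total 0); column heights now [0 4 0 0 0 0 0], max=4
Drop 2: T rot0 at col 1 lands with bottom-row=4; cleared 0 line(s) (total 0); column heights now [0 5 6 5 0 0 0], max=6
Drop 3: S rot1 at col 1 lands with bottom-row=6; cleared 0 line(s) (total 0); column heights now [0 9 8 5 0 0 0], max=9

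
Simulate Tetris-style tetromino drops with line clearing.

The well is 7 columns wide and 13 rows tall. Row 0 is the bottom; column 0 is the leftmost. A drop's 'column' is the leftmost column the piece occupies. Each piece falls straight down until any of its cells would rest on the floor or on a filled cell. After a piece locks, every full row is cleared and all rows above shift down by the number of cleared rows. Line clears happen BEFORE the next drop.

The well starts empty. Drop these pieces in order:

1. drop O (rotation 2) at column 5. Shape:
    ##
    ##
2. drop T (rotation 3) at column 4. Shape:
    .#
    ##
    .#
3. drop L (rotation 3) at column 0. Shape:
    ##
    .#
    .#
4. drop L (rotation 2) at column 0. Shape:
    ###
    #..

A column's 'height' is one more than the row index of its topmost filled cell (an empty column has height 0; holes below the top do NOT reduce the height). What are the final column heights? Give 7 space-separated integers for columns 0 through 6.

Answer: 5 5 5 0 4 5 2

Derivation:
Drop 1: O rot2 at col 5 lands with bottom-row=0; cleared 0 line(s) (total 0); column heights now [0 0 0 0 0 2 2], max=2
Drop 2: T rot3 at col 4 lands with bottom-row=2; cleared 0 line(s) (total 0); column heights now [0 0 0 0 4 5 2], max=5
Drop 3: L rot3 at col 0 lands with bottom-row=0; cleared 0 line(s) (total 0); column heights now [3 3 0 0 4 5 2], max=5
Drop 4: L rot2 at col 0 lands with bottom-row=3; cleared 0 line(s) (total 0); column heights now [5 5 5 0 4 5 2], max=5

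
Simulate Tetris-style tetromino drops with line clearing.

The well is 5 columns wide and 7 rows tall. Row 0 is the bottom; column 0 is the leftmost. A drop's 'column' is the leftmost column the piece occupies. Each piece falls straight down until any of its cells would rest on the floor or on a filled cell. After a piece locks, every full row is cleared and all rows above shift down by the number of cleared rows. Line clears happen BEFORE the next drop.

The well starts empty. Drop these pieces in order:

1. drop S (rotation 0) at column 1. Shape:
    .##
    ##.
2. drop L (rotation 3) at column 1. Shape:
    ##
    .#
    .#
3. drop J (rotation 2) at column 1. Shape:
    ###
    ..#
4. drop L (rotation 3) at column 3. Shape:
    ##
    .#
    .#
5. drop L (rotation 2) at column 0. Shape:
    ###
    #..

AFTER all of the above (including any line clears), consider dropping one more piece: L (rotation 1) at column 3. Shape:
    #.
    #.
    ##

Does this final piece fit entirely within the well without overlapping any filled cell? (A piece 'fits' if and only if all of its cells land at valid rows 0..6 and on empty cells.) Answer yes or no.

Drop 1: S rot0 at col 1 lands with bottom-row=0; cleared 0 line(s) (total 0); column heights now [0 1 2 2 0], max=2
Drop 2: L rot3 at col 1 lands with bottom-row=2; cleared 0 line(s) (total 0); column heights now [0 5 5 2 0], max=5
Drop 3: J rot2 at col 1 lands with bottom-row=4; cleared 0 line(s) (total 0); column heights now [0 6 6 6 0], max=6
Drop 4: L rot3 at col 3 lands with bottom-row=4; cleared 0 line(s) (total 0); column heights now [0 6 6 7 7], max=7
Drop 5: L rot2 at col 0 lands with bottom-row=5; cleared 2 line(s) (total 2); column heights now [0 5 5 5 5], max=5
Test piece L rot1 at col 3 (width 2): heights before test = [0 5 5 5 5]; fits = False

Answer: no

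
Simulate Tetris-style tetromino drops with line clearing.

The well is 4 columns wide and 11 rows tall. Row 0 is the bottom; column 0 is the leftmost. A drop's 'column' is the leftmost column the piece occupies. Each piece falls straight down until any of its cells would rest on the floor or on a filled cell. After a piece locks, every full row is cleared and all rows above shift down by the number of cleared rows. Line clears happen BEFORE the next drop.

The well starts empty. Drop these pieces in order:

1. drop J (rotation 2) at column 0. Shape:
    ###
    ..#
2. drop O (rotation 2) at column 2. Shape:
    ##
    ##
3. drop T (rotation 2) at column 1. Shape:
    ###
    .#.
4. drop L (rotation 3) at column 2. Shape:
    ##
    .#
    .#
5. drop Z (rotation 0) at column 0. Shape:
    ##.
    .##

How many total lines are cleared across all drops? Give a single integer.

Answer: 0

Derivation:
Drop 1: J rot2 at col 0 lands with bottom-row=0; cleared 0 line(s) (total 0); column heights now [2 2 2 0], max=2
Drop 2: O rot2 at col 2 lands with bottom-row=2; cleared 0 line(s) (total 0); column heights now [2 2 4 4], max=4
Drop 3: T rot2 at col 1 lands with bottom-row=4; cleared 0 line(s) (total 0); column heights now [2 6 6 6], max=6
Drop 4: L rot3 at col 2 lands with bottom-row=6; cleared 0 line(s) (total 0); column heights now [2 6 9 9], max=9
Drop 5: Z rot0 at col 0 lands with bottom-row=9; cleared 0 line(s) (total 0); column heights now [11 11 10 9], max=11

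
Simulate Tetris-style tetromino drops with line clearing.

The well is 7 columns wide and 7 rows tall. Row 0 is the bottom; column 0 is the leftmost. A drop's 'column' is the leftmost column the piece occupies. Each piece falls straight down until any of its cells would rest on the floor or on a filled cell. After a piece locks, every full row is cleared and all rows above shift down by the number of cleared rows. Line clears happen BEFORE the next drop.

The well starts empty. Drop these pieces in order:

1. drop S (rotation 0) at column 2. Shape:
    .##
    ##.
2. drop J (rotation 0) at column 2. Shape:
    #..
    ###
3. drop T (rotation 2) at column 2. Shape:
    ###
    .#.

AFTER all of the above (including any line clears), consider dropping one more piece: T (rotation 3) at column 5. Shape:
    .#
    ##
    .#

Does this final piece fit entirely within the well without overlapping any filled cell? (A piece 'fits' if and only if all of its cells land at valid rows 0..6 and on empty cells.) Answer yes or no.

Drop 1: S rot0 at col 2 lands with bottom-row=0; cleared 0 line(s) (total 0); column heights now [0 0 1 2 2 0 0], max=2
Drop 2: J rot0 at col 2 lands with bottom-row=2; cleared 0 line(s) (total 0); column heights now [0 0 4 3 3 0 0], max=4
Drop 3: T rot2 at col 2 lands with bottom-row=3; cleared 0 line(s) (total 0); column heights now [0 0 5 5 5 0 0], max=5
Test piece T rot3 at col 5 (width 2): heights before test = [0 0 5 5 5 0 0]; fits = True

Answer: yes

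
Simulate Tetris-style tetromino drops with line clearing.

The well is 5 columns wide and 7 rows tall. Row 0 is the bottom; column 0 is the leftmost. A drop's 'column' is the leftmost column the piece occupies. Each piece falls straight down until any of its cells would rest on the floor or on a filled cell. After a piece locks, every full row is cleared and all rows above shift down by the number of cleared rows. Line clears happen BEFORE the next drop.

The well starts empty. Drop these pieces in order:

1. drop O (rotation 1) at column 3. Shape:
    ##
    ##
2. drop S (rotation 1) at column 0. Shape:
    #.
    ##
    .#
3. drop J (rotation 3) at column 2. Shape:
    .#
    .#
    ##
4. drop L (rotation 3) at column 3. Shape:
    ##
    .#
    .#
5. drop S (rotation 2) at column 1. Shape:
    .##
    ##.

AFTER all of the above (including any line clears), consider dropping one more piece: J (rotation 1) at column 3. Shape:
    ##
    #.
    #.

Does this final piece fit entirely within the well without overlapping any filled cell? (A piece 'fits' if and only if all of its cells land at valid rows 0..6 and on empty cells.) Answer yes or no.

Answer: no

Derivation:
Drop 1: O rot1 at col 3 lands with bottom-row=0; cleared 0 line(s) (total 0); column heights now [0 0 0 2 2], max=2
Drop 2: S rot1 at col 0 lands with bottom-row=0; cleared 0 line(s) (total 0); column heights now [3 2 0 2 2], max=3
Drop 3: J rot3 at col 2 lands with bottom-row=2; cleared 0 line(s) (total 0); column heights now [3 2 3 5 2], max=5
Drop 4: L rot3 at col 3 lands with bottom-row=3; cleared 0 line(s) (total 0); column heights now [3 2 3 6 6], max=6
Drop 5: S rot2 at col 1 lands with bottom-row=5; cleared 0 line(s) (total 0); column heights now [3 6 7 7 6], max=7
Test piece J rot1 at col 3 (width 2): heights before test = [3 6 7 7 6]; fits = False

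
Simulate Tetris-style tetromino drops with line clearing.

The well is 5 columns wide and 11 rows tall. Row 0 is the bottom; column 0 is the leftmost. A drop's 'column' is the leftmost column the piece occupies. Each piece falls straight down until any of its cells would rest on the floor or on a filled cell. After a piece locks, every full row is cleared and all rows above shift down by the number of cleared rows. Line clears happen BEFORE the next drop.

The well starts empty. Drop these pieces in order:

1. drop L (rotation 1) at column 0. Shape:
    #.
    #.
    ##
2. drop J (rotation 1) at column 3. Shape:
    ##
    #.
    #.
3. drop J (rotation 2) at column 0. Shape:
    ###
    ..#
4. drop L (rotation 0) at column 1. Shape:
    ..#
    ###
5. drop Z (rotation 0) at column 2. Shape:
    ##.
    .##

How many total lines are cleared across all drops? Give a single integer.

Answer: 0

Derivation:
Drop 1: L rot1 at col 0 lands with bottom-row=0; cleared 0 line(s) (total 0); column heights now [3 1 0 0 0], max=3
Drop 2: J rot1 at col 3 lands with bottom-row=0; cleared 0 line(s) (total 0); column heights now [3 1 0 3 3], max=3
Drop 3: J rot2 at col 0 lands with bottom-row=2; cleared 0 line(s) (total 0); column heights now [4 4 4 3 3], max=4
Drop 4: L rot0 at col 1 lands with bottom-row=4; cleared 0 line(s) (total 0); column heights now [4 5 5 6 3], max=6
Drop 5: Z rot0 at col 2 lands with bottom-row=6; cleared 0 line(s) (total 0); column heights now [4 5 8 8 7], max=8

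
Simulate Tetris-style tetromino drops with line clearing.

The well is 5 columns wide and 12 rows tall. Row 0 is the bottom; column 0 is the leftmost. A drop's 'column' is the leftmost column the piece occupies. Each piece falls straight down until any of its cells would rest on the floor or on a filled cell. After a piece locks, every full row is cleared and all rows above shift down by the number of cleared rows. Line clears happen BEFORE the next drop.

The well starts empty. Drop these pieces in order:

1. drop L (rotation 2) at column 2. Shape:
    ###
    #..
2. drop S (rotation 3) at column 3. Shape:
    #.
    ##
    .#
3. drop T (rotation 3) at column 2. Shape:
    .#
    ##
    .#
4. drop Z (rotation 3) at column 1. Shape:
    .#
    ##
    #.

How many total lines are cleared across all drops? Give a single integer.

Answer: 0

Derivation:
Drop 1: L rot2 at col 2 lands with bottom-row=0; cleared 0 line(s) (total 0); column heights now [0 0 2 2 2], max=2
Drop 2: S rot3 at col 3 lands with bottom-row=2; cleared 0 line(s) (total 0); column heights now [0 0 2 5 4], max=5
Drop 3: T rot3 at col 2 lands with bottom-row=5; cleared 0 line(s) (total 0); column heights now [0 0 7 8 4], max=8
Drop 4: Z rot3 at col 1 lands with bottom-row=6; cleared 0 line(s) (total 0); column heights now [0 8 9 8 4], max=9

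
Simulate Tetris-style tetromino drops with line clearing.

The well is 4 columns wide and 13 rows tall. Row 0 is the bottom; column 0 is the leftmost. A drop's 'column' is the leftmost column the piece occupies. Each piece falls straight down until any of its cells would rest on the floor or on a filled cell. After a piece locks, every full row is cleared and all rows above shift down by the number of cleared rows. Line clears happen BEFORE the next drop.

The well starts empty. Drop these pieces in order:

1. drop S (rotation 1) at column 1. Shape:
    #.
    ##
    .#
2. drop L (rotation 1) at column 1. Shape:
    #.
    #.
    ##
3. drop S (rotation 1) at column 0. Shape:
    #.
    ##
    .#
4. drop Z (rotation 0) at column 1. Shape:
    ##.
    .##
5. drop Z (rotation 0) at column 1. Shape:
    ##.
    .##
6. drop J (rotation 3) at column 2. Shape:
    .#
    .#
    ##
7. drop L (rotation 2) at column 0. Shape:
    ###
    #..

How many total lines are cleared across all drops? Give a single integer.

Drop 1: S rot1 at col 1 lands with bottom-row=0; cleared 0 line(s) (total 0); column heights now [0 3 2 0], max=3
Drop 2: L rot1 at col 1 lands with bottom-row=3; cleared 0 line(s) (total 0); column heights now [0 6 4 0], max=6
Drop 3: S rot1 at col 0 lands with bottom-row=6; cleared 0 line(s) (total 0); column heights now [9 8 4 0], max=9
Drop 4: Z rot0 at col 1 lands with bottom-row=7; cleared 1 line(s) (total 1); column heights now [8 8 8 0], max=8
Drop 5: Z rot0 at col 1 lands with bottom-row=8; cleared 0 line(s) (total 1); column heights now [8 10 10 9], max=10
Drop 6: J rot3 at col 2 lands with bottom-row=10; cleared 0 line(s) (total 1); column heights now [8 10 11 13], max=13
Drop 7: L rot2 at col 0 lands with bottom-row=10; cleared 1 line(s) (total 2); column heights now [11 10 11 12], max=12

Answer: 2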